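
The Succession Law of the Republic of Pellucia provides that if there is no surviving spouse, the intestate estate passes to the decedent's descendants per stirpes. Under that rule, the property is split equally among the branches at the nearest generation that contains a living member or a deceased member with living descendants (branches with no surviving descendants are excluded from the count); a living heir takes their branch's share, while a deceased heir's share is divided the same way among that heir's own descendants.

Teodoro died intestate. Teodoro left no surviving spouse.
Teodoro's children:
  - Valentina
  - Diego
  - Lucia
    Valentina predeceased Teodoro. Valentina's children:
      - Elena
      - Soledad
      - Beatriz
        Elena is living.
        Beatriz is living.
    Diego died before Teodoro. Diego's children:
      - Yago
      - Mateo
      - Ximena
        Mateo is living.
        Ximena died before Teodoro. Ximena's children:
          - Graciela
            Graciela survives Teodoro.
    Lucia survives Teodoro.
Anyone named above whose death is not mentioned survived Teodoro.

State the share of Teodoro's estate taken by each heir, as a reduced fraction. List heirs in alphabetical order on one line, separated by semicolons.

There is no surviving spouse, so the entire estate passes to Teodoro's descendants per stirpes.
The estate is divided into 3 equal shares of 1/3 among Valentina, Diego, Lucia.
Valentina predeceased; the 1/3 allotted to Valentina's branch passes to Valentina's issue by representation.
The 1/3 is divided into 3 equal shares of 1/9 among Elena, Soledad, Beatriz.
Elena is living and takes 1/9.
Soledad is living and takes 1/9.
Beatriz is living and takes 1/9.
Diego predeceased; the 1/3 allotted to Diego's branch passes to Diego's issue by representation.
The 1/3 is divided into 3 equal shares of 1/9 among Yago, Mateo, Ximena.
Yago is living and takes 1/9.
Mateo is living and takes 1/9.
Ximena predeceased; the 1/9 allotted to Ximena's branch passes to Ximena's issue by representation.
Graciela is the sole taker at this level and receives the full 1/9.
Lucia is living and takes 1/3.

Beatriz 1/9; Elena 1/9; Graciela 1/9; Lucia 1/3; Mateo 1/9; Soledad 1/9; Yago 1/9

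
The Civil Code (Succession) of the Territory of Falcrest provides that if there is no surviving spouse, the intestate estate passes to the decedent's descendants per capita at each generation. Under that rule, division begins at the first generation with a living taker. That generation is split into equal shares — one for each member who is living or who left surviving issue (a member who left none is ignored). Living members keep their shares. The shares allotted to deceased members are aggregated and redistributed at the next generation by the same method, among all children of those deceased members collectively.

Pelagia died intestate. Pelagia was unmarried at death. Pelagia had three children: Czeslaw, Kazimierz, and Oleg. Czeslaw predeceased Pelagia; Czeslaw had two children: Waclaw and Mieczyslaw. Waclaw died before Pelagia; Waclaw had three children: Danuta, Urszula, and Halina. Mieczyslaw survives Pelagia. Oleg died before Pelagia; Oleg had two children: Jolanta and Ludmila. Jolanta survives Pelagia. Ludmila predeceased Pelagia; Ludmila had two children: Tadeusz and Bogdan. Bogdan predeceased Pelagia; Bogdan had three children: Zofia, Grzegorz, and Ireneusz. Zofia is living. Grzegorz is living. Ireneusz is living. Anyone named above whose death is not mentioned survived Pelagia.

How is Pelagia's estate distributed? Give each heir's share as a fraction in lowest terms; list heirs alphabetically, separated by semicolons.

There is no surviving spouse, so the entire estate passes to Pelagia's descendants per capita at each generation.
At generation 1 (Czeslaw, Kazimierz, Oleg) there are 3 shares of (1)/3 = 1/3 each.
Living: Kazimierz — each takes 1/3.
Deceased: Czeslaw and Oleg. Their combined 2/3 is pooled and carried to generation 2.
At generation 2 (Waclaw, Mieczyslaw, Jolanta, Ludmila) there are 4 shares of (2/3)/4 = 1/6 each.
Living: Mieczyslaw and Jolanta — each takes 1/6.
Deceased: Waclaw and Ludmila. Their combined 1/3 is pooled and carried to generation 3.
At generation 3 (Danuta, Urszula, Halina, Tadeusz, Bogdan) there are 5 shares of (1/3)/5 = 1/15 each.
Living: Danuta, Urszula, Halina, and Tadeusz — each takes 1/15.
Deceased: Bogdan. That 1/15 share is carried to generation 4.
At generation 4 (Zofia, Grzegorz, Ireneusz) there are 3 shares of (1/15)/3 = 1/45 each.
Living: Zofia, Grzegorz, and Ireneusz — each takes 1/45.

Danuta 1/15; Grzegorz 1/45; Halina 1/15; Ireneusz 1/45; Jolanta 1/6; Kazimierz 1/3; Mieczyslaw 1/6; Tadeusz 1/15; Urszula 1/15; Zofia 1/45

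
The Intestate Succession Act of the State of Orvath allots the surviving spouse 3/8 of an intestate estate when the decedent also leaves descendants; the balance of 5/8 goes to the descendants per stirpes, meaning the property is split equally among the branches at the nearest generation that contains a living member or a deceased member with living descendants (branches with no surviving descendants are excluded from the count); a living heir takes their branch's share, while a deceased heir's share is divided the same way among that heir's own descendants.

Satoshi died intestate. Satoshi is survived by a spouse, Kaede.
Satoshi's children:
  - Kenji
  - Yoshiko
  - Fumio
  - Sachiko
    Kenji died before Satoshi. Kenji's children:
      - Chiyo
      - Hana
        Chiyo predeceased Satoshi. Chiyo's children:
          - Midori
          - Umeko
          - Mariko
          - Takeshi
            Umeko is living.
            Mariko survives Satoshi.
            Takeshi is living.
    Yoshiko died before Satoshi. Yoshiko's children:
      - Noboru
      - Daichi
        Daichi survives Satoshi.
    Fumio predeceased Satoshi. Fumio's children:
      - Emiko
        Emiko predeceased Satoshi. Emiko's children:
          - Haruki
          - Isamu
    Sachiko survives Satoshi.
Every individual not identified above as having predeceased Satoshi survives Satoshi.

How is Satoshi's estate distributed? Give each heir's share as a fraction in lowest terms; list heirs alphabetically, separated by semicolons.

Daichi 5/64; Hana 5/64; Haruki 5/64; Isamu 5/64; Kaede 3/8; Mariko 5/256; Midori 5/256; Noboru 5/64; Sachiko 5/32; Takeshi 5/256; Umeko 5/256

Kaede, as surviving spouse, takes 3/8.
The remaining 5/8 passes to Satoshi's descendants per stirpes.
The 5/8 is divided into 4 equal shares of 5/32 among Kenji, Yoshiko, Fumio, Sachiko.
Kenji predeceased; the 5/32 allotted to Kenji's branch passes to Kenji's issue by representation.
The 5/32 is divided into 2 equal shares of 5/64 among Chiyo, Hana.
Chiyo predeceased; the 5/64 allotted to Chiyo's branch passes to Chiyo's issue by representation.
The 5/64 is divided into 4 equal shares of 5/256 among Midori, Umeko, Mariko, Takeshi.
Midori is living and takes 5/256.
Umeko is living and takes 5/256.
Mariko is living and takes 5/256.
Takeshi is living and takes 5/256.
Hana is living and takes 5/64.
Yoshiko predeceased; the 5/32 allotted to Yoshiko's branch passes to Yoshiko's issue by representation.
The 5/32 is divided into 2 equal shares of 5/64 among Noboru, Daichi.
Noboru is living and takes 5/64.
Daichi is living and takes 5/64.
Fumio predeceased; the 5/32 allotted to Fumio's branch passes to Fumio's issue by representation.
Emiko's line is the sole branch at this level, so the full 5/32 passes to Emiko's issue by representation.
The 5/32 is divided into 2 equal shares of 5/64 among Haruki, Isamu.
Haruki is living and takes 5/64.
Isamu is living and takes 5/64.
Sachiko is living and takes 5/32.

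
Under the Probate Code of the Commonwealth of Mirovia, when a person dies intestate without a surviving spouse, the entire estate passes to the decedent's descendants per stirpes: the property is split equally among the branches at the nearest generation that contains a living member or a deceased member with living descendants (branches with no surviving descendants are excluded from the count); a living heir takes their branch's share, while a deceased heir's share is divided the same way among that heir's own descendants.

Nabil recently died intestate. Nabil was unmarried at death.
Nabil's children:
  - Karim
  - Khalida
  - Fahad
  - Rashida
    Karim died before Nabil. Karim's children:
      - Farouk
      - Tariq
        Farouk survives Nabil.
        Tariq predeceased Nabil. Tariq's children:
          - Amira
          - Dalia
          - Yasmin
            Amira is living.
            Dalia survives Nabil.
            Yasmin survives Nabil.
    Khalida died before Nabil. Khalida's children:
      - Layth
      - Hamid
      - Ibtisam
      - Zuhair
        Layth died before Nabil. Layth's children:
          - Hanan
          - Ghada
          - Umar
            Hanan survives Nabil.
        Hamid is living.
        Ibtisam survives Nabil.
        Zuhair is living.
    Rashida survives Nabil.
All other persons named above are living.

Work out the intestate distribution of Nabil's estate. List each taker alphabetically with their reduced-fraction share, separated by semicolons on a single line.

There is no surviving spouse, so the entire estate passes to Nabil's descendants per stirpes.
The estate is divided into 4 equal shares of 1/4 among Karim, Khalida, Fahad, Rashida.
Karim predeceased; the 1/4 allotted to Karim's branch passes to Karim's issue by representation.
The 1/4 is divided into 2 equal shares of 1/8 among Farouk, Tariq.
Farouk is living and takes 1/8.
Tariq predeceased; the 1/8 allotted to Tariq's branch passes to Tariq's issue by representation.
The 1/8 is divided into 3 equal shares of 1/24 among Amira, Dalia, Yasmin.
Amira is living and takes 1/24.
Dalia is living and takes 1/24.
Yasmin is living and takes 1/24.
Khalida predeceased; the 1/4 allotted to Khalida's branch passes to Khalida's issue by representation.
The 1/4 is divided into 4 equal shares of 1/16 among Layth, Hamid, Ibtisam, Zuhair.
Layth predeceased; the 1/16 allotted to Layth's branch passes to Layth's issue by representation.
The 1/16 is divided into 3 equal shares of 1/48 among Hanan, Ghada, Umar.
Hanan is living and takes 1/48.
Ghada is living and takes 1/48.
Umar is living and takes 1/48.
Hamid is living and takes 1/16.
Ibtisam is living and takes 1/16.
Zuhair is living and takes 1/16.
Fahad is living and takes 1/4.
Rashida is living and takes 1/4.

Amira 1/24; Dalia 1/24; Fahad 1/4; Farouk 1/8; Ghada 1/48; Hamid 1/16; Hanan 1/48; Ibtisam 1/16; Rashida 1/4; Umar 1/48; Yasmin 1/24; Zuhair 1/16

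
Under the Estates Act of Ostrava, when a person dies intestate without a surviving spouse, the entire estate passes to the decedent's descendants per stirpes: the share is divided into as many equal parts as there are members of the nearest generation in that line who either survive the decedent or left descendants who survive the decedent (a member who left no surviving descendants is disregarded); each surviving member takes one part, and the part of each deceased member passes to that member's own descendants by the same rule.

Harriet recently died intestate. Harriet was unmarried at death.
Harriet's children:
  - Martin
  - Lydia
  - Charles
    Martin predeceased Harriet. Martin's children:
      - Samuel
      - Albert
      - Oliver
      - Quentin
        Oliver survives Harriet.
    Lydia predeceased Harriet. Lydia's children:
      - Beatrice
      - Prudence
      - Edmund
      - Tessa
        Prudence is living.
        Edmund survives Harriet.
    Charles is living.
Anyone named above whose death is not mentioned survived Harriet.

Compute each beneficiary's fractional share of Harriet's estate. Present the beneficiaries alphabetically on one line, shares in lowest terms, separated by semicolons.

Albert 1/12; Beatrice 1/12; Charles 1/3; Edmund 1/12; Oliver 1/12; Prudence 1/12; Quentin 1/12; Samuel 1/12; Tessa 1/12

There is no surviving spouse, so the entire estate passes to Harriet's descendants per stirpes.
The estate is divided into 3 equal shares of 1/3 among Martin, Lydia, Charles.
Martin predeceased; the 1/3 allotted to Martin's branch passes to Martin's issue by representation.
The 1/3 is divided into 4 equal shares of 1/12 among Samuel, Albert, Oliver, Quentin.
Samuel is living and takes 1/12.
Albert is living and takes 1/12.
Oliver is living and takes 1/12.
Quentin is living and takes 1/12.
Lydia predeceased; the 1/3 allotted to Lydia's branch passes to Lydia's issue by representation.
The 1/3 is divided into 4 equal shares of 1/12 among Beatrice, Prudence, Edmund, Tessa.
Beatrice is living and takes 1/12.
Prudence is living and takes 1/12.
Edmund is living and takes 1/12.
Tessa is living and takes 1/12.
Charles is living and takes 1/3.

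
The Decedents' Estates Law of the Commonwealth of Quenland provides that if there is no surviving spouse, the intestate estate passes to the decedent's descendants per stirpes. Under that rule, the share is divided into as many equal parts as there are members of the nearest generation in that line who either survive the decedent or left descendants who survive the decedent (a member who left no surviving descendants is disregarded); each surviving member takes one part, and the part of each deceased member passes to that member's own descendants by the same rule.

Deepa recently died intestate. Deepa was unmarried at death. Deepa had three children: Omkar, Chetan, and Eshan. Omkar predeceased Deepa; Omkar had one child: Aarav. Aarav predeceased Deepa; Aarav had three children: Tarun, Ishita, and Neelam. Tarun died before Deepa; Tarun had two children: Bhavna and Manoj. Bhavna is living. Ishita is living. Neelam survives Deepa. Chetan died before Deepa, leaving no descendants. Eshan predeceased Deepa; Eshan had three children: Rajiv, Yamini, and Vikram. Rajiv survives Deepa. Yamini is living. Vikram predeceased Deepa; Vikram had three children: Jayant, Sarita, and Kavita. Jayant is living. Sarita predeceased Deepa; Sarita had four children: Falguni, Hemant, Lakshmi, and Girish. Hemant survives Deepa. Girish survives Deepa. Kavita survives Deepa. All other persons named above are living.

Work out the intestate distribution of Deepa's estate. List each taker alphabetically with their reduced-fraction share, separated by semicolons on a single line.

Bhavna 1/12; Falguni 1/72; Girish 1/72; Hemant 1/72; Ishita 1/6; Jayant 1/18; Kavita 1/18; Lakshmi 1/72; Manoj 1/12; Neelam 1/6; Rajiv 1/6; Yamini 1/6

There is no surviving spouse, so the entire estate passes to Deepa's descendants per stirpes.
Chetan left no surviving issue, so that branch lapses and is disregarded.
The estate is divided into 2 equal shares of 1/2 among Omkar, Eshan.
Omkar predeceased; the 1/2 allotted to Omkar's branch passes to Omkar's issue by representation.
Aarav's line is the sole branch at this level, so the full 1/2 passes to Aarav's issue by representation.
The 1/2 is divided into 3 equal shares of 1/6 among Tarun, Ishita, Neelam.
Tarun predeceased; the 1/6 allotted to Tarun's branch passes to Tarun's issue by representation.
The 1/6 is divided into 2 equal shares of 1/12 among Bhavna, Manoj.
Bhavna is living and takes 1/12.
Manoj is living and takes 1/12.
Ishita is living and takes 1/6.
Neelam is living and takes 1/6.
Eshan predeceased; the 1/2 allotted to Eshan's branch passes to Eshan's issue by representation.
The 1/2 is divided into 3 equal shares of 1/6 among Rajiv, Yamini, Vikram.
Rajiv is living and takes 1/6.
Yamini is living and takes 1/6.
Vikram predeceased; the 1/6 allotted to Vikram's branch passes to Vikram's issue by representation.
The 1/6 is divided into 3 equal shares of 1/18 among Jayant, Sarita, Kavita.
Jayant is living and takes 1/18.
Sarita predeceased; the 1/18 allotted to Sarita's branch passes to Sarita's issue by representation.
The 1/18 is divided into 4 equal shares of 1/72 among Falguni, Hemant, Lakshmi, Girish.
Falguni is living and takes 1/72.
Hemant is living and takes 1/72.
Lakshmi is living and takes 1/72.
Girish is living and takes 1/72.
Kavita is living and takes 1/18.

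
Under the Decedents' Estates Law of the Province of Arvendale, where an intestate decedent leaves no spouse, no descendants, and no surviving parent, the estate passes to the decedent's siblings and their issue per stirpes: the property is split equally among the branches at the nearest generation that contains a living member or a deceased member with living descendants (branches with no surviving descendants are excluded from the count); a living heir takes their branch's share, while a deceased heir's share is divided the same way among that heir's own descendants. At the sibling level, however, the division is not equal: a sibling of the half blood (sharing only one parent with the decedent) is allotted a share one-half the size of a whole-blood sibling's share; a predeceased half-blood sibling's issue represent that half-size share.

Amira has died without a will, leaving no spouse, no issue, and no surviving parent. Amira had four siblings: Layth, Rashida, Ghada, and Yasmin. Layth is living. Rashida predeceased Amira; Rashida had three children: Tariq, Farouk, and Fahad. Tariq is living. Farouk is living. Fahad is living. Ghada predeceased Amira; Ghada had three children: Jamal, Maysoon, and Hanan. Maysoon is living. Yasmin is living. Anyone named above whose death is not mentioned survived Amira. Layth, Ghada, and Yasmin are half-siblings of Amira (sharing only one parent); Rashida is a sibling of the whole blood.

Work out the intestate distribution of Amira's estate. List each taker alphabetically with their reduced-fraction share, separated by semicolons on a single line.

No spouse, descendants, or parent survives, so the estate passes to Amira's siblings per stirpes.
Half-blood siblings count for one-half the weight of whole-blood siblings at the initial division.
Dividing 1 in proportion to weights (total weight 5/2): Layth (weight 1/2) → 1/5; Rashida (weight 1) → 2/5; Ghada (weight 1/2) → 1/5; Yasmin (weight 1/2) → 1/5.
Layth is living and takes 1/5.
Rashida predeceased; the 2/5 allotted to Rashida's branch passes to Rashida's issue by representation.
The 2/5 is divided into 3 equal shares of 2/15 among Tariq, Farouk, Fahad.
Tariq is living and takes 2/15.
Farouk is living and takes 2/15.
Fahad is living and takes 2/15.
Ghada predeceased; the 1/5 allotted to Ghada's branch passes to Ghada's issue by representation.
The 1/5 is divided into 3 equal shares of 1/15 among Jamal, Maysoon, Hanan.
Jamal is living and takes 1/15.
Maysoon is living and takes 1/15.
Hanan is living and takes 1/15.
Yasmin is living and takes 1/5.

Fahad 2/15; Farouk 2/15; Hanan 1/15; Jamal 1/15; Layth 1/5; Maysoon 1/15; Tariq 2/15; Yasmin 1/5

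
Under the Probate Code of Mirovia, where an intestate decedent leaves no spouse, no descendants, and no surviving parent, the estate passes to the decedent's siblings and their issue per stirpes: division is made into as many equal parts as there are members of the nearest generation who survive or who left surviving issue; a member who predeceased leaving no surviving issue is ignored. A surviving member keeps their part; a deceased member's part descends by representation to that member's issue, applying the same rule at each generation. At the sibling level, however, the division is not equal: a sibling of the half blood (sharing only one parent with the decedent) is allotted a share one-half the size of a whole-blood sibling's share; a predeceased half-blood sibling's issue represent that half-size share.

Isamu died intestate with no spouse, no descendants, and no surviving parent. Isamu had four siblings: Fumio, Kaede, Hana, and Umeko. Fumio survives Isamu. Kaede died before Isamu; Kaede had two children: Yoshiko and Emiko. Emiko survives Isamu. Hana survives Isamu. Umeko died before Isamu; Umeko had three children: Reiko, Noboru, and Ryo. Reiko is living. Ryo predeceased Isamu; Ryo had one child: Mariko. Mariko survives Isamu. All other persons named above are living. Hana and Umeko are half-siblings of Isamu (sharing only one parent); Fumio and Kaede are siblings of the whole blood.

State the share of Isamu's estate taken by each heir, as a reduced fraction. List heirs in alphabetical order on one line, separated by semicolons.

Emiko 1/6; Fumio 1/3; Hana 1/6; Mariko 1/18; Noboru 1/18; Reiko 1/18; Yoshiko 1/6

No spouse, descendants, or parent survives, so the estate passes to Isamu's siblings per stirpes.
Half-blood siblings count for one-half the weight of whole-blood siblings at the initial division.
Dividing 1 in proportion to weights (total weight 3): Fumio (weight 1) → 1/3; Kaede (weight 1) → 1/3; Hana (weight 1/2) → 1/6; Umeko (weight 1/2) → 1/6.
Fumio is living and takes 1/3.
Kaede predeceased; the 1/3 allotted to Kaede's branch passes to Kaede's issue by representation.
The 1/3 is divided into 2 equal shares of 1/6 among Yoshiko, Emiko.
Yoshiko is living and takes 1/6.
Emiko is living and takes 1/6.
Hana is living and takes 1/6.
Umeko predeceased; the 1/6 allotted to Umeko's branch passes to Umeko's issue by representation.
The 1/6 is divided into 3 equal shares of 1/18 among Reiko, Noboru, Ryo.
Reiko is living and takes 1/18.
Noboru is living and takes 1/18.
Ryo predeceased; the 1/18 allotted to Ryo's branch passes to Ryo's issue by representation.
Mariko is the sole taker at this level and receives the full 1/18.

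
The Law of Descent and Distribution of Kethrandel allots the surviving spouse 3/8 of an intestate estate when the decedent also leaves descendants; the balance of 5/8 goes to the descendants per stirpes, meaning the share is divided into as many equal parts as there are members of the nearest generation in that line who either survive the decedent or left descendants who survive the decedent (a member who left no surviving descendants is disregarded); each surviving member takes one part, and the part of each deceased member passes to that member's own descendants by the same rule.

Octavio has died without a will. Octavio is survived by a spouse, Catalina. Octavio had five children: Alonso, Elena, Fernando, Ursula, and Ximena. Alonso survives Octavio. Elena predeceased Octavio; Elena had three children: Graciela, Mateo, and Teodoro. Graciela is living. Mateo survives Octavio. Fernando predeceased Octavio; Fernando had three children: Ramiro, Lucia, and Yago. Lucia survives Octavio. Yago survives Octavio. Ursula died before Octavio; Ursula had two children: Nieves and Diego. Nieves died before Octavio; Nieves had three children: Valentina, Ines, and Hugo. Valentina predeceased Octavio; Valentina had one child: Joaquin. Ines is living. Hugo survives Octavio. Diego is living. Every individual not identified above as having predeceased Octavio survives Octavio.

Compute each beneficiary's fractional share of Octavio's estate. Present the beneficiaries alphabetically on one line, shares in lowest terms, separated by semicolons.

Catalina, as surviving spouse, takes 3/8.
The remaining 5/8 passes to Octavio's descendants per stirpes.
The 5/8 is divided into 5 equal shares of 1/8 among Alonso, Elena, Fernando, Ursula, Ximena.
Alonso is living and takes 1/8.
Elena predeceased; the 1/8 allotted to Elena's branch passes to Elena's issue by representation.
The 1/8 is divided into 3 equal shares of 1/24 among Graciela, Mateo, Teodoro.
Graciela is living and takes 1/24.
Mateo is living and takes 1/24.
Teodoro is living and takes 1/24.
Fernando predeceased; the 1/8 allotted to Fernando's branch passes to Fernando's issue by representation.
The 1/8 is divided into 3 equal shares of 1/24 among Ramiro, Lucia, Yago.
Ramiro is living and takes 1/24.
Lucia is living and takes 1/24.
Yago is living and takes 1/24.
Ursula predeceased; the 1/8 allotted to Ursula's branch passes to Ursula's issue by representation.
The 1/8 is divided into 2 equal shares of 1/16 among Nieves, Diego.
Nieves predeceased; the 1/16 allotted to Nieves's branch passes to Nieves's issue by representation.
The 1/16 is divided into 3 equal shares of 1/48 among Valentina, Ines, Hugo.
Valentina predeceased; the 1/48 allotted to Valentina's branch passes to Valentina's issue by representation.
Joaquin is the sole taker at this level and receives the full 1/48.
Ines is living and takes 1/48.
Hugo is living and takes 1/48.
Diego is living and takes 1/16.
Ximena is living and takes 1/8.

Alonso 1/8; Catalina 3/8; Diego 1/16; Graciela 1/24; Hugo 1/48; Ines 1/48; Joaquin 1/48; Lucia 1/24; Mateo 1/24; Ramiro 1/24; Teodoro 1/24; Ximena 1/8; Yago 1/24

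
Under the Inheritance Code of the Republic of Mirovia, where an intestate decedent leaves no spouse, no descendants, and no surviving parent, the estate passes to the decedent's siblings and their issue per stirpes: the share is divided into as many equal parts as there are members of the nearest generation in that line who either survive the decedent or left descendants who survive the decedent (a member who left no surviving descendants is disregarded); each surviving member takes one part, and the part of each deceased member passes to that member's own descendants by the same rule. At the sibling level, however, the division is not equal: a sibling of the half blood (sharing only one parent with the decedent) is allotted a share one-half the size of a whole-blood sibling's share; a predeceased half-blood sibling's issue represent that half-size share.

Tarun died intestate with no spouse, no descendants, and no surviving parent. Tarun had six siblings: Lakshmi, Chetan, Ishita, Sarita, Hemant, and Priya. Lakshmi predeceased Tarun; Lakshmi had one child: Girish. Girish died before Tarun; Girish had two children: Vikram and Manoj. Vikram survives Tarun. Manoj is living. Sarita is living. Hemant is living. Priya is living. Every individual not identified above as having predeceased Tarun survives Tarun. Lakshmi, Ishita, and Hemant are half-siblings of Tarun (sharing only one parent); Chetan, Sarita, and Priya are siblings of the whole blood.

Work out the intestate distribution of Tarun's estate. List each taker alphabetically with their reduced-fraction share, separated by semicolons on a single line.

No spouse, descendants, or parent survives, so the estate passes to Tarun's siblings per stirpes.
Half-blood siblings count for one-half the weight of whole-blood siblings at the initial division.
Dividing 1 in proportion to weights (total weight 9/2): Lakshmi (weight 1/2) → 1/9; Chetan (weight 1) → 2/9; Ishita (weight 1/2) → 1/9; Sarita (weight 1) → 2/9; Hemant (weight 1/2) → 1/9; Priya (weight 1) → 2/9.
Lakshmi predeceased; the 1/9 allotted to Lakshmi's branch passes to Lakshmi's issue by representation.
Girish's line is the sole branch at this level, so the full 1/9 passes to Girish's issue by representation.
The 1/9 is divided into 2 equal shares of 1/18 among Vikram, Manoj.
Vikram is living and takes 1/18.
Manoj is living and takes 1/18.
Chetan is living and takes 2/9.
Ishita is living and takes 1/9.
Sarita is living and takes 2/9.
Hemant is living and takes 1/9.
Priya is living and takes 2/9.

Chetan 2/9; Hemant 1/9; Ishita 1/9; Manoj 1/18; Priya 2/9; Sarita 2/9; Vikram 1/18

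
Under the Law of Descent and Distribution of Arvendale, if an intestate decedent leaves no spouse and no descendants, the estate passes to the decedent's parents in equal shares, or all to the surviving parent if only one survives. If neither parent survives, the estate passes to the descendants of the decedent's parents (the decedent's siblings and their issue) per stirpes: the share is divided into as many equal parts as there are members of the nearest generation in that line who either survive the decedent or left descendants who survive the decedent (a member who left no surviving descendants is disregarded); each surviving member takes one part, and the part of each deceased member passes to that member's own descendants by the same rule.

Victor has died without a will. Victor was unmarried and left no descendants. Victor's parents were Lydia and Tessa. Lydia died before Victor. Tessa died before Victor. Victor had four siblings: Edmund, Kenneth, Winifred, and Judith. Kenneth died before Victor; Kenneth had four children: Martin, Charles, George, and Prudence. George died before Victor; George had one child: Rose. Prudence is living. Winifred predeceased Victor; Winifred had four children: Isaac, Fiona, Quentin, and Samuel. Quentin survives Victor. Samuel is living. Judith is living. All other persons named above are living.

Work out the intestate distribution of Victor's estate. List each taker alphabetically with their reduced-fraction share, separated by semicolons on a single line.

Charles 1/16; Edmund 1/4; Fiona 1/16; Isaac 1/16; Judith 1/4; Martin 1/16; Prudence 1/16; Quentin 1/16; Rose 1/16; Samuel 1/16

Neither parent survives and there are no descendants, so the estate passes to Victor's siblings and their issue per stirpes.
The estate is divided into 4 equal shares of 1/4 among Edmund, Kenneth, Winifred, Judith.
Edmund is living and takes 1/4.
Kenneth predeceased; the 1/4 allotted to Kenneth's branch passes to Kenneth's issue by representation.
The 1/4 is divided into 4 equal shares of 1/16 among Martin, Charles, George, Prudence.
Martin is living and takes 1/16.
Charles is living and takes 1/16.
George predeceased; the 1/16 allotted to George's branch passes to George's issue by representation.
Rose is the sole taker at this level and receives the full 1/16.
Prudence is living and takes 1/16.
Winifred predeceased; the 1/4 allotted to Winifred's branch passes to Winifred's issue by representation.
The 1/4 is divided into 4 equal shares of 1/16 among Isaac, Fiona, Quentin, Samuel.
Isaac is living and takes 1/16.
Fiona is living and takes 1/16.
Quentin is living and takes 1/16.
Samuel is living and takes 1/16.
Judith is living and takes 1/4.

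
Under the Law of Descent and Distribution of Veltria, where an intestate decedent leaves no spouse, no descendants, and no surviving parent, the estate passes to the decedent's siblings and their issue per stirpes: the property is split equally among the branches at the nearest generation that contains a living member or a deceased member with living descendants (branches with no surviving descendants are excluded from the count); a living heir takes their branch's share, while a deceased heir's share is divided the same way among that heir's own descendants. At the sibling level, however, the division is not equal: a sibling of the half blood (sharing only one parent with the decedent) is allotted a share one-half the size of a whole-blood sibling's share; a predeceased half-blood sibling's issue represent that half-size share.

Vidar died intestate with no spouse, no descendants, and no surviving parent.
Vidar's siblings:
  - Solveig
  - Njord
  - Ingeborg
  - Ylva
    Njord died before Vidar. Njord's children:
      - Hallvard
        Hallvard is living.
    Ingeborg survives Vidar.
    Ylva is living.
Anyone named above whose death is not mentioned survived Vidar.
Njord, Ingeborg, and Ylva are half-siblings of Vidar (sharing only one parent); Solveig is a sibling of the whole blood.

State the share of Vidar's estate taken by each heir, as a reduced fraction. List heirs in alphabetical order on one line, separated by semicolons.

No spouse, descendants, or parent survives, so the estate passes to Vidar's siblings per stirpes.
Half-blood siblings count for one-half the weight of whole-blood siblings at the initial division.
Dividing 1 in proportion to weights (total weight 5/2): Solveig (weight 1) → 2/5; Njord (weight 1/2) → 1/5; Ingeborg (weight 1/2) → 1/5; Ylva (weight 1/2) → 1/5.
Solveig is living and takes 2/5.
Njord predeceased; the 1/5 allotted to Njord's branch passes to Njord's issue by representation.
Hallvard is the sole taker at this level and receives the full 1/5.
Ingeborg is living and takes 1/5.
Ylva is living and takes 1/5.

Hallvard 1/5; Ingeborg 1/5; Solveig 2/5; Ylva 1/5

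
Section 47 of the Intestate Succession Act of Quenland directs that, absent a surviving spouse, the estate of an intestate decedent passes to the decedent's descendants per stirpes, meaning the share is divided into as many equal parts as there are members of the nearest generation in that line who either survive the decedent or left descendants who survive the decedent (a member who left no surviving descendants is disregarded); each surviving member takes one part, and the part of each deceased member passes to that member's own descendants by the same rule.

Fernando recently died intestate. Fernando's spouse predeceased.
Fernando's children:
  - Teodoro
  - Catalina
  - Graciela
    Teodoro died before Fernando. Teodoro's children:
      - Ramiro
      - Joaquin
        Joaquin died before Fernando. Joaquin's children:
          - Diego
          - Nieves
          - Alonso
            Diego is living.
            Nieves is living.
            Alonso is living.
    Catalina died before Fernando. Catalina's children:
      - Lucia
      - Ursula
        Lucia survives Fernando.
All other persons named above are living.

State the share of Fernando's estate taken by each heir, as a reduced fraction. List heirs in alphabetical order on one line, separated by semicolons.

There is no surviving spouse, so the entire estate passes to Fernando's descendants per stirpes.
The estate is divided into 3 equal shares of 1/3 among Teodoro, Catalina, Graciela.
Teodoro predeceased; the 1/3 allotted to Teodoro's branch passes to Teodoro's issue by representation.
The 1/3 is divided into 2 equal shares of 1/6 among Ramiro, Joaquin.
Ramiro is living and takes 1/6.
Joaquin predeceased; the 1/6 allotted to Joaquin's branch passes to Joaquin's issue by representation.
The 1/6 is divided into 3 equal shares of 1/18 among Diego, Nieves, Alonso.
Diego is living and takes 1/18.
Nieves is living and takes 1/18.
Alonso is living and takes 1/18.
Catalina predeceased; the 1/3 allotted to Catalina's branch passes to Catalina's issue by representation.
The 1/3 is divided into 2 equal shares of 1/6 among Lucia, Ursula.
Lucia is living and takes 1/6.
Ursula is living and takes 1/6.
Graciela is living and takes 1/3.

Alonso 1/18; Diego 1/18; Graciela 1/3; Lucia 1/6; Nieves 1/18; Ramiro 1/6; Ursula 1/6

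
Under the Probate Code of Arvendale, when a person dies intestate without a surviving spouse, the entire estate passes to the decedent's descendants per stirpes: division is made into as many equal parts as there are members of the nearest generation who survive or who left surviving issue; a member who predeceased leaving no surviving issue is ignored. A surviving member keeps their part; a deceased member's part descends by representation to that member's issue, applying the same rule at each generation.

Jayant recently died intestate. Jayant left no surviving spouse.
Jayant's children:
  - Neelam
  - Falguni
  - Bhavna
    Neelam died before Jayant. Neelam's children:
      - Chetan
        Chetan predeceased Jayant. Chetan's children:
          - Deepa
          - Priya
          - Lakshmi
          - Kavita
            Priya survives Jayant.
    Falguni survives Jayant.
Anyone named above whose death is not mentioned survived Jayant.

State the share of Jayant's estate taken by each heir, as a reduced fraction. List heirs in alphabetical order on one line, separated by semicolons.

Bhavna 1/3; Deepa 1/12; Falguni 1/3; Kavita 1/12; Lakshmi 1/12; Priya 1/12

There is no surviving spouse, so the entire estate passes to Jayant's descendants per stirpes.
The estate is divided into 3 equal shares of 1/3 among Neelam, Falguni, Bhavna.
Neelam predeceased; the 1/3 allotted to Neelam's branch passes to Neelam's issue by representation.
Chetan's line is the sole branch at this level, so the full 1/3 passes to Chetan's issue by representation.
The 1/3 is divided into 4 equal shares of 1/12 among Deepa, Priya, Lakshmi, Kavita.
Deepa is living and takes 1/12.
Priya is living and takes 1/12.
Lakshmi is living and takes 1/12.
Kavita is living and takes 1/12.
Falguni is living and takes 1/3.
Bhavna is living and takes 1/3.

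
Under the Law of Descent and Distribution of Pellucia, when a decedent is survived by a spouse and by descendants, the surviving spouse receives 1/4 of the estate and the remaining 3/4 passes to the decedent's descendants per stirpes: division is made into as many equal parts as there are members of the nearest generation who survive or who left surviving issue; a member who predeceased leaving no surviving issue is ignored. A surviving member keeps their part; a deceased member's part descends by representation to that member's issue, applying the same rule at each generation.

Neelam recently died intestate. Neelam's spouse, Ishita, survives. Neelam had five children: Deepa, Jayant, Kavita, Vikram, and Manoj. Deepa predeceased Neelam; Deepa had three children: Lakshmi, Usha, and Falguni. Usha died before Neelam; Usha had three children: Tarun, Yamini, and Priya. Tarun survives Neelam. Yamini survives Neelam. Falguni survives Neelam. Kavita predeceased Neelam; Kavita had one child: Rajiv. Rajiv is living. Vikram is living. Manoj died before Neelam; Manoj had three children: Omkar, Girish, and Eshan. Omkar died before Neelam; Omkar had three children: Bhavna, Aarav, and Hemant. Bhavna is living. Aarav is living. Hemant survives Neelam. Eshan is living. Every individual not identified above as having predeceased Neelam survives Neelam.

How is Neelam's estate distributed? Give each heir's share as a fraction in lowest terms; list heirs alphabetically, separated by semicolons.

Aarav 1/60; Bhavna 1/60; Eshan 1/20; Falguni 1/20; Girish 1/20; Hemant 1/60; Ishita 1/4; Jayant 3/20; Lakshmi 1/20; Priya 1/60; Rajiv 3/20; Tarun 1/60; Vikram 3/20; Yamini 1/60

Ishita, as surviving spouse, takes 1/4.
The remaining 3/4 passes to Neelam's descendants per stirpes.
The 3/4 is divided into 5 equal shares of 3/20 among Deepa, Jayant, Kavita, Vikram, Manoj.
Deepa predeceased; the 3/20 allotted to Deepa's branch passes to Deepa's issue by representation.
The 3/20 is divided into 3 equal shares of 1/20 among Lakshmi, Usha, Falguni.
Lakshmi is living and takes 1/20.
Usha predeceased; the 1/20 allotted to Usha's branch passes to Usha's issue by representation.
The 1/20 is divided into 3 equal shares of 1/60 among Tarun, Yamini, Priya.
Tarun is living and takes 1/60.
Yamini is living and takes 1/60.
Priya is living and takes 1/60.
Falguni is living and takes 1/20.
Jayant is living and takes 3/20.
Kavita predeceased; the 3/20 allotted to Kavita's branch passes to Kavita's issue by representation.
Rajiv is the sole taker at this level and receives the full 3/20.
Vikram is living and takes 3/20.
Manoj predeceased; the 3/20 allotted to Manoj's branch passes to Manoj's issue by representation.
The 3/20 is divided into 3 equal shares of 1/20 among Omkar, Girish, Eshan.
Omkar predeceased; the 1/20 allotted to Omkar's branch passes to Omkar's issue by representation.
The 1/20 is divided into 3 equal shares of 1/60 among Bhavna, Aarav, Hemant.
Bhavna is living and takes 1/60.
Aarav is living and takes 1/60.
Hemant is living and takes 1/60.
Girish is living and takes 1/20.
Eshan is living and takes 1/20.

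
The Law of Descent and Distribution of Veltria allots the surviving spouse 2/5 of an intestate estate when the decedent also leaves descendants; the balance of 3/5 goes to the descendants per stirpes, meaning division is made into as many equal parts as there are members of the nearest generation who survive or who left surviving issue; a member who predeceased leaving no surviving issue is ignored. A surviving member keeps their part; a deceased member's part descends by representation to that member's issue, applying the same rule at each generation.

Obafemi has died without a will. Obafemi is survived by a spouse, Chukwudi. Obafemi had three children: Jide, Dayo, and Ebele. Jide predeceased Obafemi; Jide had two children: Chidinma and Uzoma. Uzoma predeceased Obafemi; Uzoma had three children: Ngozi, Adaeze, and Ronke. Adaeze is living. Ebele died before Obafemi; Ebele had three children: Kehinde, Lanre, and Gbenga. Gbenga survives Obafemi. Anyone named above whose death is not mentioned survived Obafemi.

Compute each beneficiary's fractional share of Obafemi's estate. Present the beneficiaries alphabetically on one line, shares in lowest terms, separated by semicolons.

Chukwudi, as surviving spouse, takes 2/5.
The remaining 3/5 passes to Obafemi's descendants per stirpes.
The 3/5 is divided into 3 equal shares of 1/5 among Jide, Dayo, Ebele.
Jide predeceased; the 1/5 allotted to Jide's branch passes to Jide's issue by representation.
The 1/5 is divided into 2 equal shares of 1/10 among Chidinma, Uzoma.
Chidinma is living and takes 1/10.
Uzoma predeceased; the 1/10 allotted to Uzoma's branch passes to Uzoma's issue by representation.
The 1/10 is divided into 3 equal shares of 1/30 among Ngozi, Adaeze, Ronke.
Ngozi is living and takes 1/30.
Adaeze is living and takes 1/30.
Ronke is living and takes 1/30.
Dayo is living and takes 1/5.
Ebele predeceased; the 1/5 allotted to Ebele's branch passes to Ebele's issue by representation.
The 1/5 is divided into 3 equal shares of 1/15 among Kehinde, Lanre, Gbenga.
Kehinde is living and takes 1/15.
Lanre is living and takes 1/15.
Gbenga is living and takes 1/15.

Adaeze 1/30; Chidinma 1/10; Chukwudi 2/5; Dayo 1/5; Gbenga 1/15; Kehinde 1/15; Lanre 1/15; Ngozi 1/30; Ronke 1/30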